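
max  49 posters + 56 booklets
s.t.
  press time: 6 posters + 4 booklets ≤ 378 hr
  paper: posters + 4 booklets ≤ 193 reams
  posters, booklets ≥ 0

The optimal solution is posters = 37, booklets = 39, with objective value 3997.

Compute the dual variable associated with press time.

7

At the optimum: press time uses 378 of 378 (binding); paper uses 193 of 193 (binding).
From A_Bᵀ y = c: 6·y_press time + 1·y_paper = 49; 4·y_press time + 4·y_paper = 56.
→ y_press time = 7 and y_paper = 7.
Shadow price of press time = 7.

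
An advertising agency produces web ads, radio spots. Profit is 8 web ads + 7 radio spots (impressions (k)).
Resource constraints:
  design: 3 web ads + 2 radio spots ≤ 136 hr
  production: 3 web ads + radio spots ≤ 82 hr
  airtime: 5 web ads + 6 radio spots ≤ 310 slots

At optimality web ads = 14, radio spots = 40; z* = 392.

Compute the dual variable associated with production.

Check each constraint at x*: design 122/136 (slack 14); production 82/82 (tight); airtime 310/310 (tight).
Since design is not tight, its dual is 0.
From A_Bᵀ y = c: 3·y_production + 5·y_airtime = 8; 1·y_production + 6·y_airtime = 7.
→ y_production = 1 and y_airtime = 1.
Shadow price of production = 1.

1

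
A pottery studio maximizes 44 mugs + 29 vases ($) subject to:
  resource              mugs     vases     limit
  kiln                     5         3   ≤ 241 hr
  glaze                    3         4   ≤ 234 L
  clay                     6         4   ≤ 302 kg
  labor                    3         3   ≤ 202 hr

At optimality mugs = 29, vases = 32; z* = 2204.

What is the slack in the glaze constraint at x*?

19

glaze used = 3·29 + 4·32 = 215; slack = 234 − 215 = 19.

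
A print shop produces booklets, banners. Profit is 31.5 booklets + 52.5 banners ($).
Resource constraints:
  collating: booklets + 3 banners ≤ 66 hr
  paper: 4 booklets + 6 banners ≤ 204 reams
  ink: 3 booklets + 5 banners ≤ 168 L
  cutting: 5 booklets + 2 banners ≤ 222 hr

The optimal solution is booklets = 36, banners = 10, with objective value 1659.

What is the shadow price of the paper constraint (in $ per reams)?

7

At the optimum: collating uses 66 of 66 (binding); paper uses 204 of 204 (binding); ink uses 158 of 168 (slack = 10); cutting uses 200 of 222 (slack = 22).
Since ink, cutting are not tight, their duals are 0.
From A_Bᵀ y = c: 1·y_collating + 4·y_paper = 31.5; 3·y_collating + 6·y_paper = 52.5.
Solving: y_collating = 3.5, y_paper = 7.
Shadow price of paper = 7.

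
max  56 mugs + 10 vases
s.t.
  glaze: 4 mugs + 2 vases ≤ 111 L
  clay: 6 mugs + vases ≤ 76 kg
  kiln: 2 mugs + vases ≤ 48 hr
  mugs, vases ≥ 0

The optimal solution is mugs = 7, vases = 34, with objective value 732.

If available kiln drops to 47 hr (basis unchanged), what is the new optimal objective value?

Binding: clay and kiln. Non-binding: glaze (15 unused).
By complementary slackness, y = 0 for the non-binding constraint.
From A_Bᵀ y = c: 6·y_clay + 2·y_kiln = 56; 1·y_clay + 1·y_kiln = 10.
This yields shadow prices y_clay = 9, y_kiln = 1.
Δz = y_kiln·Δb = 1 × (-1) = -1, so new z* = 732 − 1 = 731.

731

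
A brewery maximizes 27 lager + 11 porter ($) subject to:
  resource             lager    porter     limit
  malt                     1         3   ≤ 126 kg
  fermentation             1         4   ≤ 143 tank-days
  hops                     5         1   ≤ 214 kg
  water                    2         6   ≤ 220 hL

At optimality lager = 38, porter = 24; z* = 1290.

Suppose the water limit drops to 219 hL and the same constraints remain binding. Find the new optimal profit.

1289

Binding: hops and water. Non-binding: malt (16 unused), fermentation (9 unused).
Slack constraints have shadow price 0 (complementary slackness).
From A_Bᵀ y = c: 5·y_hops + 2·y_water = 27; 1·y_hops + 6·y_water = 11.
Solving: y_hops = 5, y_water = 1.
Δz = y_water·Δb = 1 × (-1) = -1, so new z* = 1290 − 1 = 1289.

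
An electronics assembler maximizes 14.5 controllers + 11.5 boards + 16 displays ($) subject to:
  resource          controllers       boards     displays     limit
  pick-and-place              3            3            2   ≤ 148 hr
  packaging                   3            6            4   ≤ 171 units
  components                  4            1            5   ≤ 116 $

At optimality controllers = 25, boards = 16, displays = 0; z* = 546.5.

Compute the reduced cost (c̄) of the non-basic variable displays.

Binding: packaging and components. Non-binding: pick-and-place (25 unused).
Slack constraints have shadow price 0 (complementary slackness).
The binding rows give the dual system: 3·y_packaging + 4·y_components = 14.5 and 6·y_packaging + 1·y_components = 11.5.
This yields shadow prices y_packaging = 1.5, y_components = 2.5.
Reduced cost of displays: c₃ − yᵀa₃ = 16 − (1.5·4 + 2.5·5) = 16 − 18.5 = -2.5.

-2.5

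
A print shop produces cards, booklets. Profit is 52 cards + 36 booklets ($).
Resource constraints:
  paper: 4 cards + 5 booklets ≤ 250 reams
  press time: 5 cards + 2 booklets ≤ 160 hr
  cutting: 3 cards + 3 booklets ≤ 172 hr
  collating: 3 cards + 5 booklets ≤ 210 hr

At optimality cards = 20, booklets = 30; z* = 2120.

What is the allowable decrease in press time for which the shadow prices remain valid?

76

Binding constraints: press time, collating. The basis is B = [[5,2],[3,5]] with det 19.
Per unit decrease in press time, x* moves by d = (-0.2632, 0.1579).
The basis stays optimal until cards reaches 0; allowable decrease = 76 hr.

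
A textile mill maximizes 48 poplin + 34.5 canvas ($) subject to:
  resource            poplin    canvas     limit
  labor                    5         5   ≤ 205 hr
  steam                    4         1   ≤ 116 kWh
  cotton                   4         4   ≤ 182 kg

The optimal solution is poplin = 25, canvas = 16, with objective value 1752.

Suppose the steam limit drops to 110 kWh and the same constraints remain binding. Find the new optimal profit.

Binding: labor and steam. Non-binding: cotton (18 unused).
Since cotton is not tight, its dual is 0.
Dual feasibility on the basic columns requires 5·y_labor + 4·y_steam = 48, 5·y_labor + 1·y_steam = 34.5.
This yields shadow prices y_labor = 6, y_steam = 4.5.
Δz = y_steam·Δb = 4.5 × (-6) = -27, so new z* = 1752 − 27 = 1725.

1725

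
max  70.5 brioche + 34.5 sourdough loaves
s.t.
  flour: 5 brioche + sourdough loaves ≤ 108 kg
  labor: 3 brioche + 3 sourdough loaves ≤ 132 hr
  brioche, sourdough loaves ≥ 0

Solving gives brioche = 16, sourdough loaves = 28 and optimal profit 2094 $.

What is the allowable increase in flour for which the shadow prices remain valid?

112

Binding constraints: flour, labor. The basis is B = [[5,1],[3,3]] with det 12.
Per unit increase in flour, x* moves by d = (0.25, -0.25).
The basis stays optimal until sourdough loaves reaches 0; allowable increase = 112 kg.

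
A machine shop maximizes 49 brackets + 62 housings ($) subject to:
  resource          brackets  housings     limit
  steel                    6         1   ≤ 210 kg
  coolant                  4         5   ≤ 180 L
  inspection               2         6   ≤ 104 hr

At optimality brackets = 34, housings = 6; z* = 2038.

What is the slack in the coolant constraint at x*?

14

coolant used = 4·34 + 5·6 = 166; slack = 180 − 166 = 14.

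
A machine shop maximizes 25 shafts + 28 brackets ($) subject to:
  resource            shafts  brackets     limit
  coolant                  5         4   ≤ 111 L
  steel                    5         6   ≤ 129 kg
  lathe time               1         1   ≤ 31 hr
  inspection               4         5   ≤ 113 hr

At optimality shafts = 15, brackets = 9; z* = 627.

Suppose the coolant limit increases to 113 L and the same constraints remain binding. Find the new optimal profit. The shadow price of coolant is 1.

629

Δb = 2, so new z* = 627 + (1)·(2) = 627 + 2 = 629.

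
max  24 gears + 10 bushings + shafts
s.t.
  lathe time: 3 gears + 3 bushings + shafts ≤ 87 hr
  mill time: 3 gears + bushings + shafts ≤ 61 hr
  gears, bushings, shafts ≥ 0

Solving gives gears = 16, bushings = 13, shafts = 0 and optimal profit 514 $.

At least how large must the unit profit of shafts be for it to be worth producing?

8

At the optimum: lathe time uses 87 of 87 (binding); mill time uses 61 of 61 (binding).
The binding rows give the dual system: 3·y_lathe time + 3·y_mill time = 24 and 3·y_lathe time + 1·y_mill time = 10.
This yields shadow prices y_lathe time = 1, y_mill time = 7.
shafts enters the basis when its profit ≥ yᵀa₃ = 1·1 + 7·1 = 8.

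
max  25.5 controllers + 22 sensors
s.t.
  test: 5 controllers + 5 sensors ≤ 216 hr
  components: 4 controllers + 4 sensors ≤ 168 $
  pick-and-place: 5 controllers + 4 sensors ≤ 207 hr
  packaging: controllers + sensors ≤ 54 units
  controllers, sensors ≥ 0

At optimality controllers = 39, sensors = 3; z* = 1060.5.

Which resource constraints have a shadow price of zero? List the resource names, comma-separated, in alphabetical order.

test: 210/216 (slack 6)
components: 168/168 (binding)
pick-and-place: 207/207 (binding)
packaging: 42/54 (slack 12)
By complementary slackness, a constraint with positive slack has shadow price 0 → packaging, test.

packaging, test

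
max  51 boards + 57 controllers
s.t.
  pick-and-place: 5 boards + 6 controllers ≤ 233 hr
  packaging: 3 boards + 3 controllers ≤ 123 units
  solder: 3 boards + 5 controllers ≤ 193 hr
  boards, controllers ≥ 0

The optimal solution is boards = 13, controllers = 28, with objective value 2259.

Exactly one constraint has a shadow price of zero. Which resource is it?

solder

pick-and-place: 233/233 (binding)
packaging: 123/123 (binding)
solder: 179/193 (slack 14)
By complementary slackness, a constraint with positive slack has shadow price 0 → solder.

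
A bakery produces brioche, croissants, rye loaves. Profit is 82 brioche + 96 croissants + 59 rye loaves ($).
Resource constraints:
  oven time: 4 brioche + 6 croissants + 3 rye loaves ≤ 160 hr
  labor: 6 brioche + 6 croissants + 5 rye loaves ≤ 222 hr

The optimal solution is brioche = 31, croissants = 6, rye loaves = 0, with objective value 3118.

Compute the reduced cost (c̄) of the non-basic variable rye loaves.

Both oven time and labor are binding at x*.
The binding rows give the dual system: 4·y_oven time + 6·y_labor = 82 and 6·y_oven time + 6·y_labor = 96.
→ y_oven time = 7 and y_labor = 9.
Reduced cost of rye loaves: c₃ − yᵀa₃ = 59 − (7·3 + 9·5) = 59 − 66 = -7.

-7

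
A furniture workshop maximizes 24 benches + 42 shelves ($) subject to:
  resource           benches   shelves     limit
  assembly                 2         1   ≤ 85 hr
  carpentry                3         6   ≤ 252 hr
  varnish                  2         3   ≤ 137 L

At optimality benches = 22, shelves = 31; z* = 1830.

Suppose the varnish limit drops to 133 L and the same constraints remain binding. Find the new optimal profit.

1806

Binding: carpentry and varnish. Non-binding: assembly (10 unused).
By complementary slackness, y = 0 for the non-binding constraint.
Dual feasibility on the basic columns requires 3·y_carpentry + 2·y_varnish = 24, 6·y_carpentry + 3·y_varnish = 42.
This yields shadow prices y_carpentry = 4, y_varnish = 6.
Δz = y_varnish·Δb = 6 × (-4) = -24, so new z* = 1830 − 24 = 1806.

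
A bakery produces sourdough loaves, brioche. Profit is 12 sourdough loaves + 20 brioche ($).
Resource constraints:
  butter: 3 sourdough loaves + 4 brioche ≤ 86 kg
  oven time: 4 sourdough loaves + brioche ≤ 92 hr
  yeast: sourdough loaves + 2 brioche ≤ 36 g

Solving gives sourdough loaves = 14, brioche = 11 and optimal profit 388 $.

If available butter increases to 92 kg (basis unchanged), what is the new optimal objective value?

Binding: butter and yeast. Non-binding: oven time (25 unused).
By complementary slackness, y = 0 for the non-binding constraint.
Dual feasibility on the basic columns requires 3·y_butter + 1·y_yeast = 12, 4·y_butter + 2·y_yeast = 20.
→ y_butter = 2 and y_yeast = 6.
Δz = y_butter·Δb = 2 × (6) = 12, so new z* = 388 + 12 = 400.

400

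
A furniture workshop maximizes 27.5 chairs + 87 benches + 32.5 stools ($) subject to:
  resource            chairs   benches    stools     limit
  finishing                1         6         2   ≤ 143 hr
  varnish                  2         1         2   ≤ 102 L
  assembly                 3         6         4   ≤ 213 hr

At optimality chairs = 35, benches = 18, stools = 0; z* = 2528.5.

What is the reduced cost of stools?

At the optimum: finishing uses 143 of 143 (binding); varnish uses 88 of 102 (slack = 14); assembly uses 213 of 213 (binding).
Slack constraints have shadow price 0 (complementary slackness).
From A_Bᵀ y = c: 1·y_finishing + 3·y_assembly = 27.5; 6·y_finishing + 6·y_assembly = 87.
Solving: y_finishing = 8, y_assembly = 6.5.
Reduced cost of stools: c₃ − yᵀa₃ = 32.5 − (8·2 + 6.5·4) = 32.5 − 42 = -9.5.

-9.5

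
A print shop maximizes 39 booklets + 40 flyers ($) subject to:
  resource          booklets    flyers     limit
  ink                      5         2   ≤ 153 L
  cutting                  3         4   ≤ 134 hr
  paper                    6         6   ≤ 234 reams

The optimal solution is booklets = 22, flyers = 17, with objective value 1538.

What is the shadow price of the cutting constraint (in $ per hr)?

At the optimum: ink uses 144 of 153 (slack = 9); cutting uses 134 of 134 (binding); paper uses 234 of 234 (binding).
By complementary slackness, y = 0 for the non-binding constraint.
From A_Bᵀ y = c: 3·y_cutting + 6·y_paper = 39; 4·y_cutting + 6·y_paper = 40.
→ y_cutting = 1 and y_paper = 6.
Shadow price of cutting = 1.

1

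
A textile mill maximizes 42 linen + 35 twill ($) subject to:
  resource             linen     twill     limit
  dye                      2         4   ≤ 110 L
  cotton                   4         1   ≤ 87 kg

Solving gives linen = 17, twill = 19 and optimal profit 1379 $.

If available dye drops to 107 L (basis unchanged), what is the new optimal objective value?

Both dye and cotton are binding at x*.
Dual feasibility on the basic columns requires 2·y_dye + 4·y_cotton = 42, 4·y_dye + 1·y_cotton = 35.
This yields shadow prices y_dye = 7, y_cotton = 7.
Δz = y_dye·Δb = 7 × (-3) = -21, so new z* = 1379 − 21 = 1358.

1358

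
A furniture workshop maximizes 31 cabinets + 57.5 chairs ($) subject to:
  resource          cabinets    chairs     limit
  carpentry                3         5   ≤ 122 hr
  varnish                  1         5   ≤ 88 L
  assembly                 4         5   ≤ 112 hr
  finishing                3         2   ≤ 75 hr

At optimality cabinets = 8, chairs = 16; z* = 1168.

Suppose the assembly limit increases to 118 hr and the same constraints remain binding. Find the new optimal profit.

1207

Binding: varnish and assembly. Non-binding: carpentry (18 unused), finishing (19 unused).
Slack constraints have shadow price 0 (complementary slackness).
The binding rows give the dual system: 1·y_varnish + 4·y_assembly = 31 and 5·y_varnish + 5·y_assembly = 57.5.
This yields shadow prices y_varnish = 5, y_assembly = 6.5.
Δz = y_assembly·Δb = 6.5 × (6) = 39, so new z* = 1168 + 39 = 1207.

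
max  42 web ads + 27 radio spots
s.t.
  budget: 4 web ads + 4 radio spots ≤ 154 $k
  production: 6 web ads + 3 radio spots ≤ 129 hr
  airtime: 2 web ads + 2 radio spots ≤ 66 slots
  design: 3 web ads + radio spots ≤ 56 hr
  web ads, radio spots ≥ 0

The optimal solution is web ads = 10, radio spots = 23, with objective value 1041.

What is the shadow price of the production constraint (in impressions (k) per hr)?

5

Check each constraint at x*: budget 132/154 (slack 22); production 129/129 (tight); airtime 66/66 (tight); design 53/56 (slack 3).
By complementary slackness, y = 0 for the non-binding constraints.
From A_Bᵀ y = c: 6·y_production + 2·y_airtime = 42; 3·y_production + 2·y_airtime = 27.
→ y_production = 5 and y_airtime = 6.
Shadow price of production = 5.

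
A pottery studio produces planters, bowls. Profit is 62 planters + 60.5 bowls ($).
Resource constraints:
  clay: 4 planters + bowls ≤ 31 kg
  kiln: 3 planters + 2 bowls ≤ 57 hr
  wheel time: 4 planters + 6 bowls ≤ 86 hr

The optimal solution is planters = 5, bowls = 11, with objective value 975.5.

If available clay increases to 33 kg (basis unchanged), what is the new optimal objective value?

988.5

Check each constraint at x*: clay 31/31 (tight); kiln 37/57 (slack 20); wheel time 86/86 (tight).
By complementary slackness, y = 0 for the non-binding constraint.
The binding rows give the dual system: 4·y_clay + 4·y_wheel time = 62 and 1·y_clay + 6·y_wheel time = 60.5.
→ y_clay = 6.5 and y_wheel time = 9.
Δz = y_clay·Δb = 6.5 × (2) = 13, so new z* = 975.5 + 13 = 988.5.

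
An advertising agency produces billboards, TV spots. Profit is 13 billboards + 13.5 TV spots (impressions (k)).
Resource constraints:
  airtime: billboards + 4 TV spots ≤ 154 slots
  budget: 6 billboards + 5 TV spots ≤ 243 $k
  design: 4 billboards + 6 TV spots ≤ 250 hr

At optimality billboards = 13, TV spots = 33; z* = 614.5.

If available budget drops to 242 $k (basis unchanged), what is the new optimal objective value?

613

Binding: budget and design. Non-binding: airtime (9 unused).
Slack constraints have shadow price 0 (complementary slackness).
The binding rows give the dual system: 6·y_budget + 4·y_design = 13 and 5·y_budget + 6·y_design = 13.5.
This yields shadow prices y_budget = 1.5, y_design = 1.
Δz = y_budget·Δb = 1.5 × (-1) = -1.5, so new z* = 614.5 − 1.5 = 613.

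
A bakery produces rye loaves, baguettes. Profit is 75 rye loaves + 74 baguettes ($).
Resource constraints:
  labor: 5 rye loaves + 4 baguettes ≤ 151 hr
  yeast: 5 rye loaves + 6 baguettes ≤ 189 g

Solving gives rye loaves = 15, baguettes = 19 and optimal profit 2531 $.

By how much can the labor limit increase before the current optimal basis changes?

38

Binding constraints: labor, yeast. The basis is B = [[5,4],[5,6]] with det 10.
Per unit increase in labor, x* moves by d = (0.6, -0.5).
The basis stays optimal until baguettes reaches 0; allowable increase = 38 hr.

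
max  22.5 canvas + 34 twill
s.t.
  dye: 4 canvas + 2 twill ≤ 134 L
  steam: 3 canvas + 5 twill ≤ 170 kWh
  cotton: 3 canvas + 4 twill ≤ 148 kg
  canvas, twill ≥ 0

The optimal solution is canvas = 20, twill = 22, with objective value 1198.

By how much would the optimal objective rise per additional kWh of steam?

At the optimum: dye uses 124 of 134 (slack = 10); steam uses 170 of 170 (binding); cotton uses 148 of 148 (binding).
Since dye is not tight, its dual is 0.
Dual feasibility on the basic columns requires 3·y_steam + 3·y_cotton = 22.5, 5·y_steam + 4·y_cotton = 34.
→ y_steam = 4 and y_cotton = 3.5.
Shadow price of steam = 4.

4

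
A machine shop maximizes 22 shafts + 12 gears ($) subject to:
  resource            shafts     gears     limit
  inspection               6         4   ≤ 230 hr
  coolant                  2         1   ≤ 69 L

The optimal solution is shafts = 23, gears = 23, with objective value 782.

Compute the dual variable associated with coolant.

8

Check each constraint at x*: inspection 230/230 (tight); coolant 69/69 (tight).
Dual feasibility on the basic columns requires 6·y_inspection + 2·y_coolant = 22, 4·y_inspection + 1·y_coolant = 12.
Solving: y_inspection = 1, y_coolant = 8.
Shadow price of coolant = 8.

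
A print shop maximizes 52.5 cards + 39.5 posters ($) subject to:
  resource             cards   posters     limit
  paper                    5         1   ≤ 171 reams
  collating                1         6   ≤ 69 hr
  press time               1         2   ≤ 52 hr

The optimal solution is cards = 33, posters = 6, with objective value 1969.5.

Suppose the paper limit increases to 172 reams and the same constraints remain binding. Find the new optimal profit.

Check each constraint at x*: paper 171/171 (tight); collating 69/69 (tight); press time 45/52 (slack 7).
Since press time is not tight, its dual is 0.
From A_Bᵀ y = c: 5·y_paper + 1·y_collating = 52.5; 1·y_paper + 6·y_collating = 39.5.
→ y_paper = 9.5 and y_collating = 5.
Δz = y_paper·Δb = 9.5 × (1) = 9.5, so new z* = 1969.5 + 9.5 = 1979.

1979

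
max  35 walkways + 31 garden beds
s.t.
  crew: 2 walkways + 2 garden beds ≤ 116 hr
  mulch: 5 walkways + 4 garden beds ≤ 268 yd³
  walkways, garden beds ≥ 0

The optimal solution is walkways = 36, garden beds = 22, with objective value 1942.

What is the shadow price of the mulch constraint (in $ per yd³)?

4

Check each constraint at x*: crew 116/116 (tight); mulch 268/268 (tight).
The binding rows give the dual system: 2·y_crew + 5·y_mulch = 35 and 2·y_crew + 4·y_mulch = 31.
Solving: y_crew = 7.5, y_mulch = 4.
Shadow price of mulch = 4.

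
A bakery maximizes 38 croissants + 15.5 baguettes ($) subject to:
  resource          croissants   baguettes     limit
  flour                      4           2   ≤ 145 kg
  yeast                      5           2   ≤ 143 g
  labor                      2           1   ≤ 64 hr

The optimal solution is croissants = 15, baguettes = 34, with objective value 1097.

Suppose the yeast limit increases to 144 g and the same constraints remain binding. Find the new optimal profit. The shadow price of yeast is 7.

Δb = 1, so new z* = 1097 + (7)·(1) = 1097 + 7 = 1104.

1104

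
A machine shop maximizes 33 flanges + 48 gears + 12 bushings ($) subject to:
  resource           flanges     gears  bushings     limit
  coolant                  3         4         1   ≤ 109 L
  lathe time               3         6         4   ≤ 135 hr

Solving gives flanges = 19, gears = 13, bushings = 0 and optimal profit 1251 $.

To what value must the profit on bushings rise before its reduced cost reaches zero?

Both coolant and lathe time are binding at x*.
Dual feasibility on the basic columns requires 3·y_coolant + 3·y_lathe time = 33, 4·y_coolant + 6·y_lathe time = 48.
This yields shadow prices y_coolant = 9, y_lathe time = 2.
bushings enters the basis when its profit ≥ yᵀa₃ = 9·1 + 2·4 = 17.

17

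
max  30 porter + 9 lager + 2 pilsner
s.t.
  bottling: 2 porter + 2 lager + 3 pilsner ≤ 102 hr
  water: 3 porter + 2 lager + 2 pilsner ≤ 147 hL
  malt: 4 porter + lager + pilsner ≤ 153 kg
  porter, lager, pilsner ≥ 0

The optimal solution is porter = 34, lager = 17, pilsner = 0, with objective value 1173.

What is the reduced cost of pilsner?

-8

Binding: bottling and malt. Non-binding: water (11 unused).
Since water is not tight, its dual is 0.
From A_Bᵀ y = c: 2·y_bottling + 4·y_malt = 30; 2·y_bottling + 1·y_malt = 9.
→ y_bottling = 1 and y_malt = 7.
Reduced cost of pilsner: c₃ − yᵀa₃ = 2 − (1·3 + 7·1) = 2 − 10 = -8.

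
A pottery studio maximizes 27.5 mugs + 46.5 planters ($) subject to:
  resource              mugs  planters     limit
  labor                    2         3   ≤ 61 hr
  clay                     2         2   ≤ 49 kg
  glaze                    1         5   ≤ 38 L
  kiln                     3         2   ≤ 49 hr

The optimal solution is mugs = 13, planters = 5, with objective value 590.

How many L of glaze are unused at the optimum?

glaze used = 1·13 + 5·5 = 38; slack = 38 − 38 = 0.

0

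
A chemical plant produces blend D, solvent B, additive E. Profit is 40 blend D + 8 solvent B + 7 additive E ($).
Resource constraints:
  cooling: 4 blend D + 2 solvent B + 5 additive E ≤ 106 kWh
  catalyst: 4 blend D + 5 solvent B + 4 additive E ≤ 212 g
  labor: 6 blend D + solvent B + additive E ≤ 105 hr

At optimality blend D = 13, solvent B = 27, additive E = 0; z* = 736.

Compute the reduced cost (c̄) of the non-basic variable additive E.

-4

At the optimum: cooling uses 106 of 106 (binding); catalyst uses 187 of 212 (slack = 25); labor uses 105 of 105 (binding).
Since catalyst is not tight, its dual is 0.
The binding rows give the dual system: 4·y_cooling + 6·y_labor = 40 and 2·y_cooling + 1·y_labor = 8.
Solving: y_cooling = 1, y_labor = 6.
Reduced cost of additive E: c₃ − yᵀa₃ = 7 − (1·5 + 6·1) = 7 − 11 = -4.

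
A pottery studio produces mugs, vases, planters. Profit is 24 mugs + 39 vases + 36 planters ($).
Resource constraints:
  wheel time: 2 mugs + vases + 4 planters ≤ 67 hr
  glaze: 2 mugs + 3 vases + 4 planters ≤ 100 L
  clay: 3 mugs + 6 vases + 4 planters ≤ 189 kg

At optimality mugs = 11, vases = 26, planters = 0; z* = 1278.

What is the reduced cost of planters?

At the optimum: wheel time uses 48 of 67 (slack = 19); glaze uses 100 of 100 (binding); clay uses 189 of 189 (binding).
Since wheel time is not tight, its dual is 0.
The binding rows give the dual system: 2·y_glaze + 3·y_clay = 24 and 3·y_glaze + 6·y_clay = 39.
Solving: y_glaze = 9, y_clay = 2.
Reduced cost of planters: c₃ − yᵀa₃ = 36 − (9·4 + 2·4) = 36 − 44 = -8.

-8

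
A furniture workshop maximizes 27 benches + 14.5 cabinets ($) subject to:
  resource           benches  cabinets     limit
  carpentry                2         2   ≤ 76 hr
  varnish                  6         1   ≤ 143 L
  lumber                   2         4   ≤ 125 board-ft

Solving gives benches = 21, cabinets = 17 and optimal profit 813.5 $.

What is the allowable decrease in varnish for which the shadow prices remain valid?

37.5

Binding constraints: carpentry, varnish. The basis is B = [[2,2],[6,1]] with det -10.
Per unit decrease in varnish, x* moves by d = (-0.2, 0.2).
The basis stays optimal until lumber becomes binding; allowable decrease = 37.5 L.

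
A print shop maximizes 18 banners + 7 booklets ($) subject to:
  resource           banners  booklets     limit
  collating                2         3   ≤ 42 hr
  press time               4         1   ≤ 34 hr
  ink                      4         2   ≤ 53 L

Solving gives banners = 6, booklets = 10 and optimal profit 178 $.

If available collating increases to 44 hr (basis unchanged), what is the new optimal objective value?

180

Check each constraint at x*: collating 42/42 (tight); press time 34/34 (tight); ink 44/53 (slack 9).
Since ink is not tight, its dual is 0.
Dual feasibility on the basic columns requires 2·y_collating + 4·y_press time = 18, 3·y_collating + 1·y_press time = 7.
Solving: y_collating = 1, y_press time = 4.
Δz = y_collating·Δb = 1 × (2) = 2, so new z* = 178 + 2 = 180.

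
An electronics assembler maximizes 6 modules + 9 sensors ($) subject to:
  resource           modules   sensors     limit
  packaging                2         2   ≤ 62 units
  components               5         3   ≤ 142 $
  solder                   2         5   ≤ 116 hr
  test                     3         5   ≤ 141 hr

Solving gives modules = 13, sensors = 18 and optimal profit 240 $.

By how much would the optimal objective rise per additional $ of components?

Check each constraint at x*: packaging 62/62 (tight); components 119/142 (slack 23); solder 116/116 (tight); test 129/141 (slack 12).
By complementary slackness, y = 0 for the non-binding constraints.
From A_Bᵀ y = c: 2·y_packaging + 2·y_solder = 6; 2·y_packaging + 5·y_solder = 9.
Solving: y_packaging = 2, y_solder = 1.
Shadow price of components = 0.

0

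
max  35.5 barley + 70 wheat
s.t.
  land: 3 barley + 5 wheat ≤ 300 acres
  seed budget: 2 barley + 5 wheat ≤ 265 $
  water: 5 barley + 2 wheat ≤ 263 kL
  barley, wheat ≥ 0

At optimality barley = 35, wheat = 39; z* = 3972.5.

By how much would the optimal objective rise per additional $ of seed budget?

Binding: land and seed budget. Non-binding: water (10 unused).
By complementary slackness, y = 0 for the non-binding constraint.
From A_Bᵀ y = c: 3·y_land + 2·y_seed budget = 35.5; 5·y_land + 5·y_seed budget = 70.
→ y_land = 7.5 and y_seed budget = 6.5.
Shadow price of seed budget = 6.5.

6.5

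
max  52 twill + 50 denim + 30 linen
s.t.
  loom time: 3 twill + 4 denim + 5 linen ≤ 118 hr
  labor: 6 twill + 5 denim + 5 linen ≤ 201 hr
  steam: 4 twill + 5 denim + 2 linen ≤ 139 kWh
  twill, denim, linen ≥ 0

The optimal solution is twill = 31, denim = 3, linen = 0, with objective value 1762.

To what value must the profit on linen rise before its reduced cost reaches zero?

38

At the optimum: loom time uses 105 of 118 (slack = 13); labor uses 201 of 201 (binding); steam uses 139 of 139 (binding).
Since loom time is not tight, its dual is 0.
From A_Bᵀ y = c: 6·y_labor + 4·y_steam = 52; 5·y_labor + 5·y_steam = 50.
Solving: y_labor = 6, y_steam = 4.
linen enters the basis when its profit ≥ yᵀa₃ = 6·5 + 4·2 = 38.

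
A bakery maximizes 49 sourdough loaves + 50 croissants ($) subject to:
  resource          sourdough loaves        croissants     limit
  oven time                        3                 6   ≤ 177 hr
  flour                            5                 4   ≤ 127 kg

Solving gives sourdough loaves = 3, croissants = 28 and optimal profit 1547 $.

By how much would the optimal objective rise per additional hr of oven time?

3

Check each constraint at x*: oven time 177/177 (tight); flour 127/127 (tight).
Dual feasibility on the basic columns requires 3·y_oven time + 5·y_flour = 49, 6·y_oven time + 4·y_flour = 50.
This yields shadow prices y_oven time = 3, y_flour = 8.
Shadow price of oven time = 3.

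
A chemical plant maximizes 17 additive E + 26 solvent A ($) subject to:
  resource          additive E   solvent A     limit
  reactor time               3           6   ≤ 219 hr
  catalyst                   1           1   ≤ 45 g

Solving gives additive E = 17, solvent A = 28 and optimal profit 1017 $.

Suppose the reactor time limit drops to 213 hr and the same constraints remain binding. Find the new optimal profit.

999

At the optimum: reactor time uses 219 of 219 (binding); catalyst uses 45 of 45 (binding).
The binding rows give the dual system: 3·y_reactor time + 1·y_catalyst = 17 and 6·y_reactor time + 1·y_catalyst = 26.
Solving: y_reactor time = 3, y_catalyst = 8.
Δz = y_reactor time·Δb = 3 × (-6) = -18, so new z* = 1017 − 18 = 999.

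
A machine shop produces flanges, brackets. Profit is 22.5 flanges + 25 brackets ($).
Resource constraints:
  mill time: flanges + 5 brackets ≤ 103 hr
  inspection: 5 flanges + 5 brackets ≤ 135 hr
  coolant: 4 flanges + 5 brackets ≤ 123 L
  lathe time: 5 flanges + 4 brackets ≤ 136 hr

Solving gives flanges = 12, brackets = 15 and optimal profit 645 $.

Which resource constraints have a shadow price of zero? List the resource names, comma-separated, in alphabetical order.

mill time: 87/103 (slack 16)
inspection: 135/135 (binding)
coolant: 123/123 (binding)
lathe time: 120/136 (slack 16)
By complementary slackness, a constraint with positive slack has shadow price 0 → lathe time, mill time.

lathe time, mill time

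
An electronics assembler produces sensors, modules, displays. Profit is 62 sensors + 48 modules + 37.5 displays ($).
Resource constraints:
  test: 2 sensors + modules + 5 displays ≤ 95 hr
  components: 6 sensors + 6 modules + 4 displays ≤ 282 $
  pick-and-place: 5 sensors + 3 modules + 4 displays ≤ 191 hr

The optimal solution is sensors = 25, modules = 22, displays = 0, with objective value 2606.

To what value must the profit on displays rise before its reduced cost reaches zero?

At the optimum: test uses 72 of 95 (slack = 23); components uses 282 of 282 (binding); pick-and-place uses 191 of 191 (binding).
By complementary slackness, y = 0 for the non-binding constraint.
The binding rows give the dual system: 6·y_components + 5·y_pick-and-place = 62 and 6·y_components + 3·y_pick-and-place = 48.
This yields shadow prices y_components = 4.5, y_pick-and-place = 7.
displays enters the basis when its profit ≥ yᵀa₃ = 4.5·4 + 7·4 = 46.

46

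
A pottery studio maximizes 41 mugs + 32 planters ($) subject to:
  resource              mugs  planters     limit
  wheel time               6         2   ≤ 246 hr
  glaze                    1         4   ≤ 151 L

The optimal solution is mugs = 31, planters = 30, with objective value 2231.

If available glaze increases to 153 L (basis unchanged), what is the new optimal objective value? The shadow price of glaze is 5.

2241

Δb = 2, so new z* = 2231 + (5)·(2) = 2231 + 10 = 2241.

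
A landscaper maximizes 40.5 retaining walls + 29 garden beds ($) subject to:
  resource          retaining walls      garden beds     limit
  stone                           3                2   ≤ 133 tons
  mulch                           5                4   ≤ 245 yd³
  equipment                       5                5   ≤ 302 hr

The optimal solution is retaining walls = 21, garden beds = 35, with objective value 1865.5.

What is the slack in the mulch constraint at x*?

mulch used = 5·21 + 4·35 = 245; slack = 245 − 245 = 0.

0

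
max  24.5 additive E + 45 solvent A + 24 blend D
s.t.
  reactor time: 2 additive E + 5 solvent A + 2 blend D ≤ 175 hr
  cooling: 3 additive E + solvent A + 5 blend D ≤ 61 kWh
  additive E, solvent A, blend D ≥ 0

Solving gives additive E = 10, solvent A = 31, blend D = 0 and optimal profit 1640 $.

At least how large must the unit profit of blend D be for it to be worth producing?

29.5

Check each constraint at x*: reactor time 175/175 (tight); cooling 61/61 (tight).
Dual feasibility on the basic columns requires 2·y_reactor time + 3·y_cooling = 24.5, 5·y_reactor time + 1·y_cooling = 45.
→ y_reactor time = 8.5 and y_cooling = 2.5.
blend D enters the basis when its profit ≥ yᵀa₃ = 8.5·2 + 2.5·5 = 29.5.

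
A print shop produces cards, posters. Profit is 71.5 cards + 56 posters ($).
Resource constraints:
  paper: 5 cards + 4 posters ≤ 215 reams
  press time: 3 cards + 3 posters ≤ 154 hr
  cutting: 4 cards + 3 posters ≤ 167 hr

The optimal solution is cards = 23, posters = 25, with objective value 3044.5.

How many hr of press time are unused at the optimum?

10

press time used = 3·23 + 3·25 = 144; slack = 154 − 144 = 10.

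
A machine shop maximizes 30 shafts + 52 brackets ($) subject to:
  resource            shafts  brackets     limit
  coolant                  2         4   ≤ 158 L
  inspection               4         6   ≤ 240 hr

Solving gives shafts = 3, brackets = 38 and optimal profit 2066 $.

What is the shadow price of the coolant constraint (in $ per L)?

7

Both coolant and inspection are binding at x*.
From A_Bᵀ y = c: 2·y_coolant + 4·y_inspection = 30; 4·y_coolant + 6·y_inspection = 52.
This yields shadow prices y_coolant = 7, y_inspection = 4.
Shadow price of coolant = 7.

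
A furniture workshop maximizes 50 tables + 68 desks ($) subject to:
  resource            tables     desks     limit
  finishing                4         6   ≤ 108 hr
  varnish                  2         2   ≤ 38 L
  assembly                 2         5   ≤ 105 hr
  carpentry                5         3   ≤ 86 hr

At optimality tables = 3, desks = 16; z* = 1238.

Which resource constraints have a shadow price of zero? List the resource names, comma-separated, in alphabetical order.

finishing: 108/108 (binding)
varnish: 38/38 (binding)
assembly: 86/105 (slack 19)
carpentry: 63/86 (slack 23)
By complementary slackness, a constraint with positive slack has shadow price 0 → assembly, carpentry.

assembly, carpentry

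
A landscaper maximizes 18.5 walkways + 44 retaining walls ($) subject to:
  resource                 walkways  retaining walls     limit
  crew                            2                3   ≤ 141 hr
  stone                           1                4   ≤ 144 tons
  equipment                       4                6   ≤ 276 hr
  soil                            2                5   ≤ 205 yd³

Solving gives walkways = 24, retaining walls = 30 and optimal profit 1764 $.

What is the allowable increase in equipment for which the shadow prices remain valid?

Binding constraints: stone, equipment. The basis is B = [[1,4],[4,6]] with det -10.
Per unit increase in equipment, x* moves by d = (0.4, -0.1).
The basis stays optimal until crew becomes binding; allowable increase = 6 hr.

6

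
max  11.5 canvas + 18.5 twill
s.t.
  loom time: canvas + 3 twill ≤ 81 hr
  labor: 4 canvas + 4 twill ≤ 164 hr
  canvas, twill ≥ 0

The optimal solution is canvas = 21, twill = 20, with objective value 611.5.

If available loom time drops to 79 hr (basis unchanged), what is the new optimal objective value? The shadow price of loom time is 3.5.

604.5

Δb = -2, so new z* = 611.5 + (3.5)·(-2) = 611.5 − 7 = 604.5.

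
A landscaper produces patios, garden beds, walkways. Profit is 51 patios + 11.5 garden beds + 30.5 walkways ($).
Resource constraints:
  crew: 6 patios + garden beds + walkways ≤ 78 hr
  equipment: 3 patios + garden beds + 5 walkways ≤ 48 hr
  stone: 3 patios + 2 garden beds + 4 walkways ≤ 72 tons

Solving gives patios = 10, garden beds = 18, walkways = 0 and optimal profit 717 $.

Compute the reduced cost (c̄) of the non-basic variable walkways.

Binding: crew and equipment. Non-binding: stone (6 unused).
Slack constraints have shadow price 0 (complementary slackness).
Dual feasibility on the basic columns requires 6·y_crew + 3·y_equipment = 51, 1·y_crew + 1·y_equipment = 11.5.
Solving: y_crew = 5.5, y_equipment = 6.
Reduced cost of walkways: c₃ − yᵀa₃ = 30.5 − (5.5·1 + 6·5) = 30.5 − 35.5 = -5.

-5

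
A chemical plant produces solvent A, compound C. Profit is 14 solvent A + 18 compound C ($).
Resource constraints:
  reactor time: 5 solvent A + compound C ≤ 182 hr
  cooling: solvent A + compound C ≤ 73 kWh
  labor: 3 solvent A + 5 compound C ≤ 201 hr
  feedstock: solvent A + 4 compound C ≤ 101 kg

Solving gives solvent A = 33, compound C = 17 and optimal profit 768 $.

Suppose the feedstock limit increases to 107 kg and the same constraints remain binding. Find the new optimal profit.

At the optimum: reactor time uses 182 of 182 (binding); cooling uses 50 of 73 (slack = 23); labor uses 184 of 201 (slack = 17); feedstock uses 101 of 101 (binding).
Slack constraints have shadow price 0 (complementary slackness).
From A_Bᵀ y = c: 5·y_reactor time + 1·y_feedstock = 14; 1·y_reactor time + 4·y_feedstock = 18.
Solving: y_reactor time = 2, y_feedstock = 4.
Δz = y_feedstock·Δb = 4 × (6) = 24, so new z* = 768 + 24 = 792.

792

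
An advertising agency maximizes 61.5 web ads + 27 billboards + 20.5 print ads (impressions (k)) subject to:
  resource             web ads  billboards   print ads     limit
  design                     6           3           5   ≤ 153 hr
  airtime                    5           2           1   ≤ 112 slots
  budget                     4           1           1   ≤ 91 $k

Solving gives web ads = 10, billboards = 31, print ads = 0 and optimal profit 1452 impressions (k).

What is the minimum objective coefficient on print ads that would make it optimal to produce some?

At the optimum: design uses 153 of 153 (binding); airtime uses 112 of 112 (binding); budget uses 71 of 91 (slack = 20).
Slack constraints have shadow price 0 (complementary slackness).
The binding rows give the dual system: 6·y_design + 5·y_airtime = 61.5 and 3·y_design + 2·y_airtime = 27.
This yields shadow prices y_design = 4, y_airtime = 7.5.
print ads enters the basis when its profit ≥ yᵀa₃ = 4·5 + 7.5·1 = 27.5.

27.5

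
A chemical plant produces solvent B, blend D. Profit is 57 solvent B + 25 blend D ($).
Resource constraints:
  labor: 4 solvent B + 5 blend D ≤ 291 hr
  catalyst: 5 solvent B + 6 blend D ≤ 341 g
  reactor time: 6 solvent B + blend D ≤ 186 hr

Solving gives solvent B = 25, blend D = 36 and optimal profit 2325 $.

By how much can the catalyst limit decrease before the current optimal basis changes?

186

Binding constraints: catalyst, reactor time. The basis is B = [[5,6],[6,1]] with det -31.
Per unit decrease in catalyst, x* moves by d = (0.0323, -0.1935).
The basis stays optimal until blend D reaches 0; allowable decrease = 186 g.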